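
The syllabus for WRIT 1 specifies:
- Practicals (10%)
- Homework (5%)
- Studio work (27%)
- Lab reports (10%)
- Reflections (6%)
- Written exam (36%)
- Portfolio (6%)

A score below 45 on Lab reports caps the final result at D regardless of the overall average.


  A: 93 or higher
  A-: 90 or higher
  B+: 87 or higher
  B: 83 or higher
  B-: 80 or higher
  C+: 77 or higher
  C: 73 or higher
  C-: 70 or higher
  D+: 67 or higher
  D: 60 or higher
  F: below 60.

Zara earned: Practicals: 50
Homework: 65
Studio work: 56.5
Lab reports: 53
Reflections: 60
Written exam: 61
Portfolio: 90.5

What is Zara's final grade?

F

Lab reports score 53 ≥ 45: minimum met.
Weighted total:
  Practicals 50 × 0.1 = 5
  Homework 65 × 0.05 = 3.25
  Studio work 56.5 × 0.27 = 15.255
  Lab reports 53 × 0.1 = 5.3
  Reflections 60 × 0.06 = 3.6
  Written exam 61 × 0.36 = 21.96
  Portfolio 90.5 × 0.06 = 5.43
Sum = 59.795
59.795 < 60 → F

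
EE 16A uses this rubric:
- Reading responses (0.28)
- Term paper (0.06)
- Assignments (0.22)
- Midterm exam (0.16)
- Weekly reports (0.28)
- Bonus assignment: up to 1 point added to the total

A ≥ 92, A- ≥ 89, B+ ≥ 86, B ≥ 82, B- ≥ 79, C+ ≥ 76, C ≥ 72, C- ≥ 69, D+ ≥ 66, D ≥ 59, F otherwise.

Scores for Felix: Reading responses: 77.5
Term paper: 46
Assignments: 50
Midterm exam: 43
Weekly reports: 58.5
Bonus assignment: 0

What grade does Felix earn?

F

Weighted total:
  Reading responses 77.5 × 0.28 = 21.7
  Term paper 46 × 0.06 = 2.76
  Assignments 50 × 0.22 = 11
  Midterm exam 43 × 0.16 = 6.88
  Weekly reports 58.5 × 0.28 = 16.38
Sum = 58.72
Bonus assignment: 58.72 + 0 = 58.72
58.72 < 59 → F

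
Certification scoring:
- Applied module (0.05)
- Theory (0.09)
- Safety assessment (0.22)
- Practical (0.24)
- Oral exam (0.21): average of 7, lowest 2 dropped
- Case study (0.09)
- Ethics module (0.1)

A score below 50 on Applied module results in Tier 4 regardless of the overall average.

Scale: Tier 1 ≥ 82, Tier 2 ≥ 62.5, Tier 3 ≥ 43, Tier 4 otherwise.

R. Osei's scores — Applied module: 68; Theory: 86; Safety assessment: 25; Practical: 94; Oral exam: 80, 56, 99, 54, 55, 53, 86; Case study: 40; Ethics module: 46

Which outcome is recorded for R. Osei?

Oral exam: drop 53, 54 → average of remaining 5 = 376/5 = 75.2
Applied module score 68 ≥ 50: minimum met.
Weighted total:
  Applied module 68 × 0.05 = 3.4
  Theory 86 × 0.09 = 7.74
  Safety assessment 25 × 0.22 = 5.5
  Practical 94 × 0.24 = 22.56
  Oral exam 75.2 × 0.21 = 15.792
  Case study 40 × 0.09 = 3.6
  Ethics module 46 × 0.1 = 4.6
Sum = 63.192
63.192 is ≥ 62.5 and < 82 → Tier 2

Tier 2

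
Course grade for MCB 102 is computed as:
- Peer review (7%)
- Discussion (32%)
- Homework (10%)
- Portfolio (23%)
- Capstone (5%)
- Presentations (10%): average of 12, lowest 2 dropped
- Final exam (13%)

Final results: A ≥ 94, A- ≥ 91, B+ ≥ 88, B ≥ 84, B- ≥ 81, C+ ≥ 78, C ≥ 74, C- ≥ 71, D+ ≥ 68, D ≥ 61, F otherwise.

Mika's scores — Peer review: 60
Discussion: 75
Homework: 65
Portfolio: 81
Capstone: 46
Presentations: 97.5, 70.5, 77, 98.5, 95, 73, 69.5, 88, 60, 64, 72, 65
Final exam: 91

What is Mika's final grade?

C

Presentations: drop 60, 64 → average of remaining 10 = 806/10 = 80.6
Weighted total:
  Peer review 60 × 0.07 = 4.2
  Discussion 75 × 0.32 = 24
  Homework 65 × 0.1 = 6.5
  Portfolio 81 × 0.23 = 18.63
  Capstone 46 × 0.05 = 2.3
  Presentations 80.6 × 0.1 = 8.06
  Final exam 91 × 0.13 = 11.83
Sum = 75.52
75.52 is ≥ 74 and < 78 → C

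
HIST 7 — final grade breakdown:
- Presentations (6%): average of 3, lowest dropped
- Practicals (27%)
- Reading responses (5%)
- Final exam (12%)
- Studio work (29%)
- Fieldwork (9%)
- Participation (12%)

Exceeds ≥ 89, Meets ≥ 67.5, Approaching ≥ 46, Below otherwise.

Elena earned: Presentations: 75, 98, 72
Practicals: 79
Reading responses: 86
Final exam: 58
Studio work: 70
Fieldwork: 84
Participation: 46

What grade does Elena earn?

Presentations: drop 72 → average of remaining 2 = 173/2 = 86.5
Weighted total:
  Presentations 86.5 × 0.06 = 5.19
  Practicals 79 × 0.27 = 21.33
  Reading responses 86 × 0.05 = 4.3
  Final exam 58 × 0.12 = 6.96
  Studio work 70 × 0.29 = 20.3
  Fieldwork 84 × 0.09 = 7.56
  Participation 46 × 0.12 = 5.52
Sum = 71.16
71.16 is ≥ 67.5 and < 89 → Meets

Meets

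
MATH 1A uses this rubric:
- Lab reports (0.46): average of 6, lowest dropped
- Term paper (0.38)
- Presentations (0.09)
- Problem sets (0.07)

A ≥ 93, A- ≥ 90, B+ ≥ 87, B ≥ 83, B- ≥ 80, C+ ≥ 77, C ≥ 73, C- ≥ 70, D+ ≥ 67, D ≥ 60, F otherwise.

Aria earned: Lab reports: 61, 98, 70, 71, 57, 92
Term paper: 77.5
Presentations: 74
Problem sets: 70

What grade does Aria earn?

C+

Lab reports: drop 57 → average of remaining 5 = 392/5 = 78.4
Weighted total:
  Lab reports 78.4 × 0.46 = 36.064
  Term paper 77.5 × 0.38 = 29.45
  Presentations 74 × 0.09 = 6.66
  Problem sets 70 × 0.07 = 4.9
Sum = 77.074
77.074 is ≥ 77 and < 80 → C+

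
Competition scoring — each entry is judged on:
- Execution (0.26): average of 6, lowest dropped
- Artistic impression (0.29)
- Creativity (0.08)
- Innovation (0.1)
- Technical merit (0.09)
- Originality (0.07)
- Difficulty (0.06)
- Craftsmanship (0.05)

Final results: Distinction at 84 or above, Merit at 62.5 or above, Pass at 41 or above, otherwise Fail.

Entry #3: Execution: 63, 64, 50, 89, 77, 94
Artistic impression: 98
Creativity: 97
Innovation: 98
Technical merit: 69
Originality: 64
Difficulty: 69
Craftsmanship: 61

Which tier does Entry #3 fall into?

Merit

Execution: drop 50 → average of remaining 5 = 387/5 = 77.4
Weighted total:
  Execution 77.4 × 0.26 = 20.124
  Artistic impression 98 × 0.29 = 28.42
  Creativity 97 × 0.08 = 7.76
  Innovation 98 × 0.1 = 9.8
  Technical merit 69 × 0.09 = 6.21
  Originality 64 × 0.07 = 4.48
  Difficulty 69 × 0.06 = 4.14
  Craftsmanship 61 × 0.05 = 3.05
Sum = 83.984
83.984 is ≥ 62.5 and < 84 → Merit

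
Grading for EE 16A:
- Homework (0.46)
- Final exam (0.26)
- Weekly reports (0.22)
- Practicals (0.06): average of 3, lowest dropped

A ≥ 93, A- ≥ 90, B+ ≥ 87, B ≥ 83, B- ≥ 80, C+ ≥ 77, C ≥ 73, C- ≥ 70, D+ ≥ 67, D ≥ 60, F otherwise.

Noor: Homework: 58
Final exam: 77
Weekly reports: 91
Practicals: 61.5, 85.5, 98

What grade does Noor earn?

C-

Practicals: drop 61.5 → average of remaining 2 = 183.5/2 = 91.75
Weighted total:
  Homework 58 × 0.46 = 26.68
  Final exam 77 × 0.26 = 20.02
  Weekly reports 91 × 0.22 = 20.02
  Practicals 91.75 × 0.06 = 5.505
Sum = 72.225
72.225 is ≥ 70 and < 73 → C-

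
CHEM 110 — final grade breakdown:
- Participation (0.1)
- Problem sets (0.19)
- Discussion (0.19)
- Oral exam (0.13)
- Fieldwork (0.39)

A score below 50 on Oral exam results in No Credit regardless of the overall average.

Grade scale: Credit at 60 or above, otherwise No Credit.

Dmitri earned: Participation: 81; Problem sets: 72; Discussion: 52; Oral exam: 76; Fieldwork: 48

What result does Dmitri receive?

Oral exam score 76 ≥ 50: minimum met.
Weighted total:
  Participation 81 × 0.1 = 8.1
  Problem sets 72 × 0.19 = 13.68
  Discussion 52 × 0.19 = 9.88
  Oral exam 76 × 0.13 = 9.88
  Fieldwork 48 × 0.39 = 18.72
Sum = 60.26
60.26 ≥ 60 → Credit

Credit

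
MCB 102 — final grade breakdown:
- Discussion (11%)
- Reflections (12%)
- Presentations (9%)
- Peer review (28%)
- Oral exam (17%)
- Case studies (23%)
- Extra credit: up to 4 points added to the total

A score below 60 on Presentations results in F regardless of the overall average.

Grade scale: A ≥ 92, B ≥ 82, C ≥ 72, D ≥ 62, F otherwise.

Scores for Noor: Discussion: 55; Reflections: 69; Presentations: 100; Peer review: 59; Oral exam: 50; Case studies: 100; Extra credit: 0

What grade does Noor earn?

D

Presentations score 100 ≥ 60: minimum met.
Weighted total:
  Discussion 55 × 0.11 = 6.05
  Reflections 69 × 0.12 = 8.28
  Presentations 100 × 0.09 = 9
  Peer review 59 × 0.28 = 16.52
  Oral exam 50 × 0.17 = 8.5
  Case studies 100 × 0.23 = 23
Sum = 71.35
Extra credit: 71.35 + 0 = 71.35
71.35 is ≥ 62 and < 72 → D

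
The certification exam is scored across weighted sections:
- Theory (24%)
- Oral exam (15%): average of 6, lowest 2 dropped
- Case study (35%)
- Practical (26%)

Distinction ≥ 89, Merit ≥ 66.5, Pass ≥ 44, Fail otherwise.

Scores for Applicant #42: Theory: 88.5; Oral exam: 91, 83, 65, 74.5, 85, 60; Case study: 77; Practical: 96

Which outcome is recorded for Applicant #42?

Oral exam: drop 60, 65 → average of remaining 4 = 333.5/4 = 83.375
Weighted total:
  Theory 88.5 × 0.24 = 21.24
  Oral exam 83.375 × 0.15 = 12.50625
  Case study 77 × 0.35 = 26.95
  Practical 96 × 0.26 = 24.96
Sum = 85.65625
85.65625 is ≥ 66.5 and < 89 → Merit

Merit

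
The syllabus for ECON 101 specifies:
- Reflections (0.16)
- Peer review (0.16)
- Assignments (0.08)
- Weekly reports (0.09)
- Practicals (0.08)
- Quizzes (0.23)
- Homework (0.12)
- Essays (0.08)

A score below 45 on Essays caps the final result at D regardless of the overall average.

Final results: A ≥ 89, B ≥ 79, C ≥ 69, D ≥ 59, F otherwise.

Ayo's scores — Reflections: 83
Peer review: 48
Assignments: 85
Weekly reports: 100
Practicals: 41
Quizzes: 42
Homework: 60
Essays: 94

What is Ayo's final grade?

D

Essays score 94 ≥ 45: minimum met.
Weighted total:
  Reflections 83 × 0.16 = 13.28
  Peer review 48 × 0.16 = 7.68
  Assignments 85 × 0.08 = 6.8
  Weekly reports 100 × 0.09 = 9
  Practicals 41 × 0.08 = 3.28
  Quizzes 42 × 0.23 = 9.66
  Homework 60 × 0.12 = 7.2
  Essays 94 × 0.08 = 7.52
Sum = 64.42
64.42 is ≥ 59 and < 69 → D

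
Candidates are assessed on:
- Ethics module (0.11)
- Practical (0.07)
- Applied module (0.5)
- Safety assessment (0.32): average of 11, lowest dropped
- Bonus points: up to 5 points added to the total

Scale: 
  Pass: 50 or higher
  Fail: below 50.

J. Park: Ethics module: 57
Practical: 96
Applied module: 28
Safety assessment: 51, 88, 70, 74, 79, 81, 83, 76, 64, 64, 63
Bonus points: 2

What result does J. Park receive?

Safety assessment: drop 51 → average of remaining 10 = 742/10 = 74.2
Weighted total:
  Ethics module 57 × 0.11 = 6.27
  Practical 96 × 0.07 = 6.72
  Applied module 28 × 0.5 = 14
  Safety assessment 74.2 × 0.32 = 23.744
Sum = 50.734
Bonus points: 50.734 + 2 = 52.734
52.734 ≥ 50 → Pass

Pass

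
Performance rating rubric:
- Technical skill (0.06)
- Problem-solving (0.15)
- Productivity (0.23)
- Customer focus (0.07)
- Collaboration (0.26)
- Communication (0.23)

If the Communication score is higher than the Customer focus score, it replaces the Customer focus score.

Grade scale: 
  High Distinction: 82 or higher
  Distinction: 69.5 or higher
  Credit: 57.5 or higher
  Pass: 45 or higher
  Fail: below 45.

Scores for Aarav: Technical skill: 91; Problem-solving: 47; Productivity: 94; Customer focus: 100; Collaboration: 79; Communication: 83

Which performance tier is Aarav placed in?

Communication (83) ≤ Customer focus (100), so Customer focus stays at 100.
Weighted total:
  Technical skill 91 × 0.06 = 5.46
  Problem-solving 47 × 0.15 = 7.05
  Productivity 94 × 0.23 = 21.62
  Customer focus 100 × 0.07 = 7
  Collaboration 79 × 0.26 = 20.54
  Communication 83 × 0.23 = 19.09
Sum = 80.76
80.76 is ≥ 69.5 and < 82 → Distinction

Distinction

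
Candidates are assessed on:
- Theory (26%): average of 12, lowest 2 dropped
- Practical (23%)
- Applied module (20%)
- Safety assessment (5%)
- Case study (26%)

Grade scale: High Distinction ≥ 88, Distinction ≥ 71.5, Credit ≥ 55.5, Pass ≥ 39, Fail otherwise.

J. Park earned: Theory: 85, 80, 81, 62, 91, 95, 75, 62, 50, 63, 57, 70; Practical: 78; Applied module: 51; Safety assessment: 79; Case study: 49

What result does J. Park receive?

Credit

Theory: drop 50, 57 → average of remaining 10 = 764/10 = 76.4
Weighted total:
  Theory 76.4 × 0.26 = 19.864
  Practical 78 × 0.23 = 17.94
  Applied module 51 × 0.2 = 10.2
  Safety assessment 79 × 0.05 = 3.95
  Case study 49 × 0.26 = 12.74
Sum = 64.694
64.694 is ≥ 55.5 and < 71.5 → Credit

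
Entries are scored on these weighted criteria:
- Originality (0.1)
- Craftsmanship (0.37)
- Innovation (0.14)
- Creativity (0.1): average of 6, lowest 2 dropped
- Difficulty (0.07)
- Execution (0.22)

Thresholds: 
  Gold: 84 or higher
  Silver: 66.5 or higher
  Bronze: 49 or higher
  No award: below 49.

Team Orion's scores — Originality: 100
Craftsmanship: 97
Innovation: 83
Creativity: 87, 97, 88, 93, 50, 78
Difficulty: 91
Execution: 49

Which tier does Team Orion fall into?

Silver

Creativity: drop 50, 78 → average of remaining 4 = 365/4 = 91.25
Weighted total:
  Originality 100 × 0.1 = 10
  Craftsmanship 97 × 0.37 = 35.89
  Innovation 83 × 0.14 = 11.62
  Creativity 91.25 × 0.1 = 9.125
  Difficulty 91 × 0.07 = 6.37
  Execution 49 × 0.22 = 10.78
Sum = 83.785
83.785 is ≥ 66.5 and < 84 → Silver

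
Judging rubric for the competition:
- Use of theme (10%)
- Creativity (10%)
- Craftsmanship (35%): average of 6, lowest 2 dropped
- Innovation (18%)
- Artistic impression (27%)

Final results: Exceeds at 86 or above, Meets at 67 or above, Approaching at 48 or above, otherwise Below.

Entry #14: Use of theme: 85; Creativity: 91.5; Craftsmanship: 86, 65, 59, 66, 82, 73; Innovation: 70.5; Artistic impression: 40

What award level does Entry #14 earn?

Meets

Craftsmanship: drop 59, 65 → average of remaining 4 = 307/4 = 76.75
Weighted total:
  Use of theme 85 × 0.1 = 8.5
  Creativity 91.5 × 0.1 = 9.15
  Craftsmanship 76.75 × 0.35 = 26.8625
  Innovation 70.5 × 0.18 = 12.69
  Artistic impression 40 × 0.27 = 10.8
Sum = 68.0025
68.0025 is ≥ 67 and < 86 → Meets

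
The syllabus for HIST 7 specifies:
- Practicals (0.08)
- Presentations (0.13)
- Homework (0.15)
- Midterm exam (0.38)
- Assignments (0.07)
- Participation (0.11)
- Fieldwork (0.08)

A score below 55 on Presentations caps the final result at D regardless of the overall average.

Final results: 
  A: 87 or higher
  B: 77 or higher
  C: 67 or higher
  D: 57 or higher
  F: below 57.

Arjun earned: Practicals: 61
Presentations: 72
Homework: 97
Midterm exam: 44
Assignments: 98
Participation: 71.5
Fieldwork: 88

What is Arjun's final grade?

Presentations score 72 ≥ 55: minimum met.
Weighted total:
  Practicals 61 × 0.08 = 4.88
  Presentations 72 × 0.13 = 9.36
  Homework 97 × 0.15 = 14.55
  Midterm exam 44 × 0.38 = 16.72
  Assignments 98 × 0.07 = 6.86
  Participation 71.5 × 0.11 = 7.865
  Fieldwork 88 × 0.08 = 7.04
Sum = 67.275
67.275 is ≥ 67 and < 77 → C

C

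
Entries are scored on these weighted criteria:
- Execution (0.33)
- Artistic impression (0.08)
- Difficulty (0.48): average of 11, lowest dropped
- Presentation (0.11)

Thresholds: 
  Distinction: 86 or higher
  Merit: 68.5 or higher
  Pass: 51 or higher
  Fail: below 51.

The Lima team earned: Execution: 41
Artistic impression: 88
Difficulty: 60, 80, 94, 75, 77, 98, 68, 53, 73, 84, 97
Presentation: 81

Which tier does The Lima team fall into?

Pass

Difficulty: drop 53 → average of remaining 10 = 806/10 = 80.6
Weighted total:
  Execution 41 × 0.33 = 13.53
  Artistic impression 88 × 0.08 = 7.04
  Difficulty 80.6 × 0.48 = 38.688
  Presentation 81 × 0.11 = 8.91
Sum = 68.168
68.168 is ≥ 51 and < 68.5 → Pass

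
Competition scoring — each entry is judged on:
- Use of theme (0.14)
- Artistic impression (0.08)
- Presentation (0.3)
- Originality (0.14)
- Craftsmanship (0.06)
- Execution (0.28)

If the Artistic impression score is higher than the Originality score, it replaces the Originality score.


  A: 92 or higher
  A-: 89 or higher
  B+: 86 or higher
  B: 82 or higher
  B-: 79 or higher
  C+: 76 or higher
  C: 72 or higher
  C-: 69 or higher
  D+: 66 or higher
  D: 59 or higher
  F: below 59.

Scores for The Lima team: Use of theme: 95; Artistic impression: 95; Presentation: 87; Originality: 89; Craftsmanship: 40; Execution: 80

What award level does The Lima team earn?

B

Artistic impression (95) > Originality (89), so Originality counts as 95.
Weighted total:
  Use of theme 95 × 0.14 = 13.3
  Artistic impression 95 × 0.08 = 7.6
  Presentation 87 × 0.3 = 26.1
  Originality 95 × 0.14 = 13.3
  Craftsmanship 40 × 0.06 = 2.4
  Execution 80 × 0.28 = 22.4
Sum = 85.1
85.1 is ≥ 82 and < 86 → B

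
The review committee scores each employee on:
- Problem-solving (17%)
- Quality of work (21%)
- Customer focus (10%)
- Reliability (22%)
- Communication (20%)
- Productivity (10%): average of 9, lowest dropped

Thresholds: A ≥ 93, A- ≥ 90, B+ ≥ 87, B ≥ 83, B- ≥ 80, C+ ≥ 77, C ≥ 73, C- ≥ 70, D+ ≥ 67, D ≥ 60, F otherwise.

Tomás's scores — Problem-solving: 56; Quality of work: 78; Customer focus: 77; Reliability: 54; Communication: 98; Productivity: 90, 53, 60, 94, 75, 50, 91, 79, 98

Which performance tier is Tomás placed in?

C

Productivity: drop 50 → average of remaining 8 = 640/8 = 80
Weighted total:
  Problem-solving 56 × 0.17 = 9.52
  Quality of work 78 × 0.21 = 16.38
  Customer focus 77 × 0.1 = 7.7
  Reliability 54 × 0.22 = 11.88
  Communication 98 × 0.2 = 19.6
  Productivity 80 × 0.1 = 8
Sum = 73.08
73.08 is ≥ 73 and < 77 → C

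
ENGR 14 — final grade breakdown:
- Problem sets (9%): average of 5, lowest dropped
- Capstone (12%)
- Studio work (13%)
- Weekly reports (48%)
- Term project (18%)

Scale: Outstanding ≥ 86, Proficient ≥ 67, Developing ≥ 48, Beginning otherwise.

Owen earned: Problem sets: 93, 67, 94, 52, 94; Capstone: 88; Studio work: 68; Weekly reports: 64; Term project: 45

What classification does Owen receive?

Developing

Problem sets: drop 52 → average of remaining 4 = 348/4 = 87
Weighted total:
  Problem sets 87 × 0.09 = 7.83
  Capstone 88 × 0.12 = 10.56
  Studio work 68 × 0.13 = 8.84
  Weekly reports 64 × 0.48 = 30.72
  Term project 45 × 0.18 = 8.1
Sum = 66.05
66.05 is ≥ 48 and < 67 → Developing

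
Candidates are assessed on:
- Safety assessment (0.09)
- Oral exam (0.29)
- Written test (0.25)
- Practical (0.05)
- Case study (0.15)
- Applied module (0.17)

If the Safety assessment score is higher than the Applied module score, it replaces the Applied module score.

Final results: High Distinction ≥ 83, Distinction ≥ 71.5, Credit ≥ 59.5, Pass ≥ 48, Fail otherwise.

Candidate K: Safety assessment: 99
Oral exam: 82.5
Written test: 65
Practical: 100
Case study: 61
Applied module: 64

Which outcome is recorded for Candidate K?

Distinction

Safety assessment (99) > Applied module (64), so Applied module counts as 99.
Weighted total:
  Safety assessment 99 × 0.09 = 8.91
  Oral exam 82.5 × 0.29 = 23.925
  Written test 65 × 0.25 = 16.25
  Practical 100 × 0.05 = 5
  Case study 61 × 0.15 = 9.15
  Applied module 99 × 0.17 = 16.83
Sum = 80.065
80.065 is ≥ 71.5 and < 83 → Distinction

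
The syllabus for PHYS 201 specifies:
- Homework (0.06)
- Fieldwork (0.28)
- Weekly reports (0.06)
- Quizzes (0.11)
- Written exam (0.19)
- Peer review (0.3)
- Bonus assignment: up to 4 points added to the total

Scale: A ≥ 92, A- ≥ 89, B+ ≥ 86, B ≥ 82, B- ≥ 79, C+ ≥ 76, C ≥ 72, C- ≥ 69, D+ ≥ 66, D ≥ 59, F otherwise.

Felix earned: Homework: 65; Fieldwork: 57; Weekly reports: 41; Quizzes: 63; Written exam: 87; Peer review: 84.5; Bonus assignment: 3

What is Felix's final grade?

Weighted total:
  Homework 65 × 0.06 = 3.9
  Fieldwork 57 × 0.28 = 15.96
  Weekly reports 41 × 0.06 = 2.46
  Quizzes 63 × 0.11 = 6.93
  Written exam 87 × 0.19 = 16.53
  Peer review 84.5 × 0.3 = 25.35
Sum = 71.13
Bonus assignment: 71.13 + 3 = 74.13
74.13 is ≥ 72 and < 76 → C

C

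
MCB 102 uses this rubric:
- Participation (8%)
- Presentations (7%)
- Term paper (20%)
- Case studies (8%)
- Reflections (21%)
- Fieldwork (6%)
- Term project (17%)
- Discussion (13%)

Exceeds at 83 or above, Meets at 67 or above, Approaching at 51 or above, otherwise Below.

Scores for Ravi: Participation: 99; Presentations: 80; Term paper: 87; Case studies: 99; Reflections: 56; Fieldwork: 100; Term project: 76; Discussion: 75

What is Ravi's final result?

Weighted total:
  Participation 99 × 0.08 = 7.92
  Presentations 80 × 0.07 = 5.6
  Term paper 87 × 0.2 = 17.4
  Case studies 99 × 0.08 = 7.92
  Reflections 56 × 0.21 = 11.76
  Fieldwork 100 × 0.06 = 6
  Term project 76 × 0.17 = 12.92
  Discussion 75 × 0.13 = 9.75
Sum = 79.27
79.27 is ≥ 67 and < 83 → Meets

Meets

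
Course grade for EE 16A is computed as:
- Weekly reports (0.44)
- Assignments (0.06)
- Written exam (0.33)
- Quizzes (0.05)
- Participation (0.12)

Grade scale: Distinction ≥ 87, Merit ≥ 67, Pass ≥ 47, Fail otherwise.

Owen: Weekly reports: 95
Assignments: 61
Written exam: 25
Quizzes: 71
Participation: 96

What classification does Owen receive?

Merit

Weighted total:
  Weekly reports 95 × 0.44 = 41.8
  Assignments 61 × 0.06 = 3.66
  Written exam 25 × 0.33 = 8.25
  Quizzes 71 × 0.05 = 3.55
  Participation 96 × 0.12 = 11.52
Sum = 68.78
68.78 is ≥ 67 and < 87 → Merit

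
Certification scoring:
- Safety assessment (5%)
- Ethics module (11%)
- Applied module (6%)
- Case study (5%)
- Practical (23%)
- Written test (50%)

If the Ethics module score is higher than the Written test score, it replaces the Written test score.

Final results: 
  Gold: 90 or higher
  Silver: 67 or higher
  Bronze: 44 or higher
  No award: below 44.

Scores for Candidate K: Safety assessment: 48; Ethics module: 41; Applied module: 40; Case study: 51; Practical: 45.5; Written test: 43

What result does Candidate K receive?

No award

Ethics module (41) ≤ Written test (43), so Written test stays at 43.
Weighted total:
  Safety assessment 48 × 0.05 = 2.4
  Ethics module 41 × 0.11 = 4.51
  Applied module 40 × 0.06 = 2.4
  Case study 51 × 0.05 = 2.55
  Practical 45.5 × 0.23 = 10.465
  Written test 43 × 0.5 = 21.5
Sum = 43.825
43.825 < 44 → No award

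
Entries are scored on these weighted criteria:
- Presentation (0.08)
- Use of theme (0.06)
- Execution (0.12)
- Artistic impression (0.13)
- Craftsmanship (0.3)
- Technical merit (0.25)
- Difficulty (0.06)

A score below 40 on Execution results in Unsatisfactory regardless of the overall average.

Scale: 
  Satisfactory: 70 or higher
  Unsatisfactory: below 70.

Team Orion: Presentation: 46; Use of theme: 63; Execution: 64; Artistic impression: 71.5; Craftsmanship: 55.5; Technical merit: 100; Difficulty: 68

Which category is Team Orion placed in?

Execution score 64 ≥ 40: minimum met.
Weighted total:
  Presentation 46 × 0.08 = 3.68
  Use of theme 63 × 0.06 = 3.78
  Execution 64 × 0.12 = 7.68
  Artistic impression 71.5 × 0.13 = 9.295
  Craftsmanship 55.5 × 0.3 = 16.65
  Technical merit 100 × 0.25 = 25
  Difficulty 68 × 0.06 = 4.08
Sum = 70.165
70.165 ≥ 70 → Satisfactory

Satisfactory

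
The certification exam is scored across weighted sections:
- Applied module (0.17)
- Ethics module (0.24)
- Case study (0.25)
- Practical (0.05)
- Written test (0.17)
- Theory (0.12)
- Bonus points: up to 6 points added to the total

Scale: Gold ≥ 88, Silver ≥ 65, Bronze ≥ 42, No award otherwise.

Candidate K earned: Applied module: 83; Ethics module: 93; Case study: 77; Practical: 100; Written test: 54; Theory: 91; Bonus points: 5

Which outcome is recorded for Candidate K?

Weighted total:
  Applied module 83 × 0.17 = 14.11
  Ethics module 93 × 0.24 = 22.32
  Case study 77 × 0.25 = 19.25
  Practical 100 × 0.05 = 5
  Written test 54 × 0.17 = 9.18
  Theory 91 × 0.12 = 10.92
Sum = 80.78
Bonus points: 80.78 + 5 = 85.78
85.78 is ≥ 65 and < 88 → Silver

Silver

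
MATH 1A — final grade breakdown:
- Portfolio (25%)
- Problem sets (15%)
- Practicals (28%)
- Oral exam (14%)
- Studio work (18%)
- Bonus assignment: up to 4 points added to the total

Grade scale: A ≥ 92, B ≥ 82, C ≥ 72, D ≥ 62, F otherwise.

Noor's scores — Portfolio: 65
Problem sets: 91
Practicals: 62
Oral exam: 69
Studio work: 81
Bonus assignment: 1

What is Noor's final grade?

Weighted total:
  Portfolio 65 × 0.25 = 16.25
  Problem sets 91 × 0.15 = 13.65
  Practicals 62 × 0.28 = 17.36
  Oral exam 69 × 0.14 = 9.66
  Studio work 81 × 0.18 = 14.58
Sum = 71.5
Bonus assignment: 71.5 + 1 = 72.5
72.5 is ≥ 72 and < 82 → C

C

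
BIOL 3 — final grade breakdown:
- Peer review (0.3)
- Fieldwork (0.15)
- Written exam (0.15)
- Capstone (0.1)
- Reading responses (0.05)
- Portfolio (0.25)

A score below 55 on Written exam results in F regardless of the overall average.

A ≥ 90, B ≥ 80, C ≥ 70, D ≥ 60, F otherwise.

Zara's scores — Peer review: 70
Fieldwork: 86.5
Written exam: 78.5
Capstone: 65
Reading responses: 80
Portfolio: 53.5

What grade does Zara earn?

D

Written exam score 78.5 ≥ 55: minimum met.
Weighted total:
  Peer review 70 × 0.3 = 21
  Fieldwork 86.5 × 0.15 = 12.975
  Written exam 78.5 × 0.15 = 11.775
  Capstone 65 × 0.1 = 6.5
  Reading responses 80 × 0.05 = 4
  Portfolio 53.5 × 0.25 = 13.375
Sum = 69.625
69.625 is ≥ 60 and < 70 → D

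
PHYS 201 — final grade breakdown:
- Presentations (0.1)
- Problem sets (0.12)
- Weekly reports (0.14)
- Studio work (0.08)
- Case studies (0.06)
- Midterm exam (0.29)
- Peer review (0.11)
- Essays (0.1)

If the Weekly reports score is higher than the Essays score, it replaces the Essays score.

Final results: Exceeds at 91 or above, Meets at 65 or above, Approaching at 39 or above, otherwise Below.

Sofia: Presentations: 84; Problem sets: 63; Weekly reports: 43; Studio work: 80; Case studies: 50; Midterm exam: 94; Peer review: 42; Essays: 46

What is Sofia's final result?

Meets

Weekly reports (43) ≤ Essays (46), so Essays stays at 46.
Weighted total:
  Presentations 84 × 0.1 = 8.4
  Problem sets 63 × 0.12 = 7.56
  Weekly reports 43 × 0.14 = 6.02
  Studio work 80 × 0.08 = 6.4
  Case studies 50 × 0.06 = 3
  Midterm exam 94 × 0.29 = 27.26
  Peer review 42 × 0.11 = 4.62
  Essays 46 × 0.1 = 4.6
Sum = 67.86
67.86 is ≥ 65 and < 91 → Meets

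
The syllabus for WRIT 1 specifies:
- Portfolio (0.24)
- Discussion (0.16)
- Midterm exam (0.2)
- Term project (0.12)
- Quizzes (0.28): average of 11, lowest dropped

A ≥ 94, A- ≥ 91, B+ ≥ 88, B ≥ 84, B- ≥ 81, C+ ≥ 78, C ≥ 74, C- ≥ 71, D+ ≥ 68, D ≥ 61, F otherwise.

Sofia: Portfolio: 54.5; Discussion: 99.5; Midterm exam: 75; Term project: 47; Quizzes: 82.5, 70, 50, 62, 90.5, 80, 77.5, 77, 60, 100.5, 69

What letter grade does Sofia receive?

Quizzes: drop 50 → average of remaining 10 = 769/10 = 76.9
Weighted total:
  Portfolio 54.5 × 0.24 = 13.08
  Discussion 99.5 × 0.16 = 15.92
  Midterm exam 75 × 0.2 = 15
  Term project 47 × 0.12 = 5.64
  Quizzes 76.9 × 0.28 = 21.532
Sum = 71.172
71.172 is ≥ 71 and < 74 → C-

C-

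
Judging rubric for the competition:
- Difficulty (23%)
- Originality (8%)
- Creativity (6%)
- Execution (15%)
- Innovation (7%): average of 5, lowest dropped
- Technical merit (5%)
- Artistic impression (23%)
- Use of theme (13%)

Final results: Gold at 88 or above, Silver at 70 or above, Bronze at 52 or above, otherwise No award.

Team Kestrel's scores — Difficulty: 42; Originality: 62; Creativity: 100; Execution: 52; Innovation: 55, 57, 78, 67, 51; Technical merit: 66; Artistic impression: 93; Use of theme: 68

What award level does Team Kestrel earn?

Innovation: drop 51 → average of remaining 4 = 257/4 = 64.25
Weighted total:
  Difficulty 42 × 0.23 = 9.66
  Originality 62 × 0.08 = 4.96
  Creativity 100 × 0.06 = 6
  Execution 52 × 0.15 = 7.8
  Innovation 64.25 × 0.07 = 4.4975
  Technical merit 66 × 0.05 = 3.3
  Artistic impression 93 × 0.23 = 21.39
  Use of theme 68 × 0.13 = 8.84
Sum = 66.4475
66.4475 is ≥ 52 and < 70 → Bronze

Bronze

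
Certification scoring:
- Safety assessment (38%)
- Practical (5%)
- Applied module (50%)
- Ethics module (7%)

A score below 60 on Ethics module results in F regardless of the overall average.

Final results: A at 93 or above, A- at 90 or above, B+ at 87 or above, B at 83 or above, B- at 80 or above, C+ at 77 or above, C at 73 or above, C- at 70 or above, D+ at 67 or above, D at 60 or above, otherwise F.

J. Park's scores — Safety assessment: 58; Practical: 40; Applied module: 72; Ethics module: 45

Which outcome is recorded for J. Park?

Ethics module score 45 < 60: minimum not met.
Weighted total:
  Safety assessment 58 × 0.38 = 22.04
  Practical 40 × 0.05 = 2
  Applied module 72 × 0.5 = 36
  Ethics module 45 × 0.07 = 3.15
Sum = 63.19
Because the Ethics module minimum was not met, the result is F.

F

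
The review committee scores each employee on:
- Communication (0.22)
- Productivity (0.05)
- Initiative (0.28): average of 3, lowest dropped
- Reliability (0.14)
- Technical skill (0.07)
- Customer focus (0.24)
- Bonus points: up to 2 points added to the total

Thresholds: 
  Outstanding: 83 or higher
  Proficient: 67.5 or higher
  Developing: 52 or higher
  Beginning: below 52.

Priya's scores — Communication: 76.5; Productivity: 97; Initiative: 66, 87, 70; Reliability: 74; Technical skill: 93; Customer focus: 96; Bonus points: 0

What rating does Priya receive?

Outstanding

Initiative: drop 66 → average of remaining 2 = 157/2 = 78.5
Weighted total:
  Communication 76.5 × 0.22 = 16.83
  Productivity 97 × 0.05 = 4.85
  Initiative 78.5 × 0.28 = 21.98
  Reliability 74 × 0.14 = 10.36
  Technical skill 93 × 0.07 = 6.51
  Customer focus 96 × 0.24 = 23.04
Sum = 83.57
Bonus points: 83.57 + 0 = 83.57
83.57 ≥ 83 → Outstanding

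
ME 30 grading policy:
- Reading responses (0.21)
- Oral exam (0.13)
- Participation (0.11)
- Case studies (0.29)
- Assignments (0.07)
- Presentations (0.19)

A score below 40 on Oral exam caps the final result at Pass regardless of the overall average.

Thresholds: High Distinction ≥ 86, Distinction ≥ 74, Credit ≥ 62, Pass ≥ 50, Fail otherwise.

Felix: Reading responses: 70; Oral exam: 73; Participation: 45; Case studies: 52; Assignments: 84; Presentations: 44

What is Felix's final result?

Oral exam score 73 ≥ 40: minimum met.
Weighted total:
  Reading responses 70 × 0.21 = 14.7
  Oral exam 73 × 0.13 = 9.49
  Participation 45 × 0.11 = 4.95
  Case studies 52 × 0.29 = 15.08
  Assignments 84 × 0.07 = 5.88
  Presentations 44 × 0.19 = 8.36
Sum = 58.46
58.46 is ≥ 50 and < 62 → Pass

Pass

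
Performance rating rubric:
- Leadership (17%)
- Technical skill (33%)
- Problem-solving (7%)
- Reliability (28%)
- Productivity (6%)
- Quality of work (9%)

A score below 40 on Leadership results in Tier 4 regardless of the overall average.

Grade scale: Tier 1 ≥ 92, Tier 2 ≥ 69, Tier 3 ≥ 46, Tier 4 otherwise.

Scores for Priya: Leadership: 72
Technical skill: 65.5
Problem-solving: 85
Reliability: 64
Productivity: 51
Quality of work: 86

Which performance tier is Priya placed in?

Tier 3

Leadership score 72 ≥ 40: minimum met.
Weighted total:
  Leadership 72 × 0.17 = 12.24
  Technical skill 65.5 × 0.33 = 21.615
  Problem-solving 85 × 0.07 = 5.95
  Reliability 64 × 0.28 = 17.92
  Productivity 51 × 0.06 = 3.06
  Quality of work 86 × 0.09 = 7.74
Sum = 68.525
68.525 is ≥ 46 and < 69 → Tier 3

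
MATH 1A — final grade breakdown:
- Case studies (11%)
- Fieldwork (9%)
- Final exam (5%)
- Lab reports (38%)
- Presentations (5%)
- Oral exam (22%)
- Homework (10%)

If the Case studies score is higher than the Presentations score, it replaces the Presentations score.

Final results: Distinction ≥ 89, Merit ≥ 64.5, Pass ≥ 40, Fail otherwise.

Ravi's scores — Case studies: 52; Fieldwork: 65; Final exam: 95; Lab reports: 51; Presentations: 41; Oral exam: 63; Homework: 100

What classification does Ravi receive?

Case studies (52) > Presentations (41), so Presentations counts as 52.
Weighted total:
  Case studies 52 × 0.11 = 5.72
  Fieldwork 65 × 0.09 = 5.85
  Final exam 95 × 0.05 = 4.75
  Lab reports 51 × 0.38 = 19.38
  Presentations 52 × 0.05 = 2.6
  Oral exam 63 × 0.22 = 13.86
  Homework 100 × 0.1 = 10
Sum = 62.16
62.16 is ≥ 40 and < 64.5 → Pass

Pass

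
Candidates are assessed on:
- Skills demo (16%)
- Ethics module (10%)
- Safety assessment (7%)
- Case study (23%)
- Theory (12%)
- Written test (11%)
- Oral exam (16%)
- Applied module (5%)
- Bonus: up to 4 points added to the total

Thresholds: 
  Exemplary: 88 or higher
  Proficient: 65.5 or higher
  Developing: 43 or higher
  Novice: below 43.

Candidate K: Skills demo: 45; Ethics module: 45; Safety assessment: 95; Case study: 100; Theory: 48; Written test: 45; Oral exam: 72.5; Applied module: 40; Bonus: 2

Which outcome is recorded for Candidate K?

Weighted total:
  Skills demo 45 × 0.16 = 7.2
  Ethics module 45 × 0.1 = 4.5
  Safety assessment 95 × 0.07 = 6.65
  Case study 100 × 0.23 = 23
  Theory 48 × 0.12 = 5.76
  Written test 45 × 0.11 = 4.95
  Oral exam 72.5 × 0.16 = 11.6
  Applied module 40 × 0.05 = 2
Sum = 65.66
Bonus: 65.66 + 2 = 67.66
67.66 is ≥ 65.5 and < 88 → Proficient

Proficient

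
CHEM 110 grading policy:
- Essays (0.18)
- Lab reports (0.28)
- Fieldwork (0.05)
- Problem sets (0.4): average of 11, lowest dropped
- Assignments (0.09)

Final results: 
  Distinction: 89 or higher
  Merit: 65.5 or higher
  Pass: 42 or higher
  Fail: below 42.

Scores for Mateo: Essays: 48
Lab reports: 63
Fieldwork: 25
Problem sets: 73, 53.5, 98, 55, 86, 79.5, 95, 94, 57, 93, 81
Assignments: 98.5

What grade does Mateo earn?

Problem sets: drop 53.5 → average of remaining 10 = 811.5/10 = 81.15
Weighted total:
  Essays 48 × 0.18 = 8.64
  Lab reports 63 × 0.28 = 17.64
  Fieldwork 25 × 0.05 = 1.25
  Problem sets 81.15 × 0.4 = 32.46
  Assignments 98.5 × 0.09 = 8.865
Sum = 68.855
68.855 is ≥ 65.5 and < 89 → Merit

Merit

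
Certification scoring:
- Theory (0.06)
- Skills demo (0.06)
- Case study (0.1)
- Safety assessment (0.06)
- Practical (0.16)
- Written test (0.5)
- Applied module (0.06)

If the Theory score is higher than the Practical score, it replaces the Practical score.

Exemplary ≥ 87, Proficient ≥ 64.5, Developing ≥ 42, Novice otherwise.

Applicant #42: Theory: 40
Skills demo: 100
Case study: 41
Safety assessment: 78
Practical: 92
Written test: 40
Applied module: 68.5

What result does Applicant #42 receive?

Theory (40) ≤ Practical (92), so Practical stays at 92.
Weighted total:
  Theory 40 × 0.06 = 2.4
  Skills demo 100 × 0.06 = 6
  Case study 41 × 0.1 = 4.1
  Safety assessment 78 × 0.06 = 4.68
  Practical 92 × 0.16 = 14.72
  Written test 40 × 0.5 = 20
  Applied module 68.5 × 0.06 = 4.11
Sum = 56.01
56.01 is ≥ 42 and < 64.5 → Developing

Developing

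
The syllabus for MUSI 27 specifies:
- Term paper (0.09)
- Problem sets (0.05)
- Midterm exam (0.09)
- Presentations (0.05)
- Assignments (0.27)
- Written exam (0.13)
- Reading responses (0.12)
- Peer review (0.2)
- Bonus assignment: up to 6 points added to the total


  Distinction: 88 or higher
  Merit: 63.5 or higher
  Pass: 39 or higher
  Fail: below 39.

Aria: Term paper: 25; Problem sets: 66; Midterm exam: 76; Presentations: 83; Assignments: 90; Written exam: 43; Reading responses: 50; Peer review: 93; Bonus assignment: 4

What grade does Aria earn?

Weighted total:
  Term paper 25 × 0.09 = 2.25
  Problem sets 66 × 0.05 = 3.3
  Midterm exam 76 × 0.09 = 6.84
  Presentations 83 × 0.05 = 4.15
  Assignments 90 × 0.27 = 24.3
  Written exam 43 × 0.13 = 5.59
  Reading responses 50 × 0.12 = 6
  Peer review 93 × 0.2 = 18.6
Sum = 71.03
Bonus assignment: 71.03 + 4 = 75.03
75.03 is ≥ 63.5 and < 88 → Merit

Merit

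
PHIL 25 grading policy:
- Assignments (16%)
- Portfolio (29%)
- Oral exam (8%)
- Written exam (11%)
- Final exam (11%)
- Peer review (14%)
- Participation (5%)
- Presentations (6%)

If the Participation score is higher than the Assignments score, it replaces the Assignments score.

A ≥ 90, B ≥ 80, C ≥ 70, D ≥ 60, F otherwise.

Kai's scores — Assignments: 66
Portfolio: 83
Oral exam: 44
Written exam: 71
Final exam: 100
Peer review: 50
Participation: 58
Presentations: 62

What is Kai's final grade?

C

Participation (58) ≤ Assignments (66), so Assignments stays at 66.
Weighted total:
  Assignments 66 × 0.16 = 10.56
  Portfolio 83 × 0.29 = 24.07
  Oral exam 44 × 0.08 = 3.52
  Written exam 71 × 0.11 = 7.81
  Final exam 100 × 0.11 = 11
  Peer review 50 × 0.14 = 7
  Participation 58 × 0.05 = 2.9
  Presentations 62 × 0.06 = 3.72
Sum = 70.58
70.58 is ≥ 70 and < 80 → C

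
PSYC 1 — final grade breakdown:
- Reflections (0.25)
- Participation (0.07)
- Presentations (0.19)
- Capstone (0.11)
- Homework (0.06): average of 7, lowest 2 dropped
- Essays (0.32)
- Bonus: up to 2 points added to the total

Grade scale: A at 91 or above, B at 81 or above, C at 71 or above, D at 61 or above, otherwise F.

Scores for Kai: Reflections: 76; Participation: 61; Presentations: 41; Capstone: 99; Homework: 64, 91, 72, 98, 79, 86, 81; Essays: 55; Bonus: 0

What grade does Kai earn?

D

Homework: drop 64, 72 → average of remaining 5 = 435/5 = 87
Weighted total:
  Reflections 76 × 0.25 = 19
  Participation 61 × 0.07 = 4.27
  Presentations 41 × 0.19 = 7.79
  Capstone 99 × 0.11 = 10.89
  Homework 87 × 0.06 = 5.22
  Essays 55 × 0.32 = 17.6
Sum = 64.77
Bonus: 64.77 + 0 = 64.77
64.77 is ≥ 61 and < 71 → D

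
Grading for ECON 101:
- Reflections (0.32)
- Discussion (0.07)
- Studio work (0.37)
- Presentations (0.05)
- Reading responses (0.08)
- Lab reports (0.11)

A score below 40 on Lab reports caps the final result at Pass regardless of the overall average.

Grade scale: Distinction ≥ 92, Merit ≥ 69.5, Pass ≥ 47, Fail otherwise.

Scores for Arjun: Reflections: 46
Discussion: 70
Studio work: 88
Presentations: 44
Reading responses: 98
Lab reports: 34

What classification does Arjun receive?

Pass

Lab reports score 34 < 40: minimum not met.
Weighted total:
  Reflections 46 × 0.32 = 14.72
  Discussion 70 × 0.07 = 4.9
  Studio work 88 × 0.37 = 32.56
  Presentations 44 × 0.05 = 2.2
  Reading responses 98 × 0.08 = 7.84
  Lab reports 34 × 0.11 = 3.74
Sum = 65.96
65.96 would be Pass; cap at Pass applies → Pass.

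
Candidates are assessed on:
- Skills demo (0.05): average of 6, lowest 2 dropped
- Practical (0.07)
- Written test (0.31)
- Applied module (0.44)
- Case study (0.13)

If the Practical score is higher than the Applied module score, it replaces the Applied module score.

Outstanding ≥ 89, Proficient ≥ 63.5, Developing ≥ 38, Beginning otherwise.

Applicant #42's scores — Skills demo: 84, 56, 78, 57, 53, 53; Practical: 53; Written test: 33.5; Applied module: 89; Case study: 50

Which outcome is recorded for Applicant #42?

Developing

Skills demo: drop 53, 53 → average of remaining 4 = 275/4 = 68.75
Practical (53) ≤ Applied module (89), so Applied module stays at 89.
Weighted total:
  Skills demo 68.75 × 0.05 = 3.4375
  Practical 53 × 0.07 = 3.71
  Written test 33.5 × 0.31 = 10.385
  Applied module 89 × 0.44 = 39.16
  Case study 50 × 0.13 = 6.5
Sum = 63.1925
63.1925 is ≥ 38 and < 63.5 → Developing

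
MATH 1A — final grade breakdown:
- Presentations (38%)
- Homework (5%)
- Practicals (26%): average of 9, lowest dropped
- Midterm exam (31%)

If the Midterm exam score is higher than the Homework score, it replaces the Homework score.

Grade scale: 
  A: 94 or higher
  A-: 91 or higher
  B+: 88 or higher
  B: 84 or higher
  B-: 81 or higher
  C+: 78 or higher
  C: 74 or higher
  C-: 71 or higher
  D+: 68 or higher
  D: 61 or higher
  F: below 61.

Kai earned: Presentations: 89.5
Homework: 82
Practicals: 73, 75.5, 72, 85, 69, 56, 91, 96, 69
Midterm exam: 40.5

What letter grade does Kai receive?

Practicals: drop 56 → average of remaining 8 = 630.5/8 = 78.8125
Midterm exam (40.5) ≤ Homework (82), so Homework stays at 82.
Weighted total:
  Presentations 89.5 × 0.38 = 34.01
  Homework 82 × 0.05 = 4.1
  Practicals 78.8125 × 0.26 = 20.49125
  Midterm exam 40.5 × 0.31 = 12.555
Sum = 71.15625
71.15625 is ≥ 71 and < 74 → C-

C-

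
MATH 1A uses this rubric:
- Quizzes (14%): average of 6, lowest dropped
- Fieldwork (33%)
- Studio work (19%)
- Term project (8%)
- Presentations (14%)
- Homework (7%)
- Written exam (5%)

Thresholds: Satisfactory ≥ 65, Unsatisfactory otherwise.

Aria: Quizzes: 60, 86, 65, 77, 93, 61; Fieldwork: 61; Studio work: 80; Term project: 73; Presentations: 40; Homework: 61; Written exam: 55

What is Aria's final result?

Quizzes: drop 60 → average of remaining 5 = 382/5 = 76.4
Weighted total:
  Quizzes 76.4 × 0.14 = 10.696
  Fieldwork 61 × 0.33 = 20.13
  Studio work 80 × 0.19 = 15.2
  Term project 73 × 0.08 = 5.84
  Presentations 40 × 0.14 = 5.6
  Homework 61 × 0.07 = 4.27
  Written exam 55 × 0.05 = 2.75
Sum = 64.486
64.486 < 65 → Unsatisfactory

Unsatisfactory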